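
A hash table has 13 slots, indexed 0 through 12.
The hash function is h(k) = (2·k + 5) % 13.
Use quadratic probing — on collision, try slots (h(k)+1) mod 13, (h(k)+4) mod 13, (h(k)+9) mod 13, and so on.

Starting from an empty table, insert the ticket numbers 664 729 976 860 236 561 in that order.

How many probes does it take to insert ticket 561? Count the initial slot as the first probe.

3

664 hashes to 7; slot 7 is free => place at 7.
729 hashes to 7; 7 taken => place at 8.
976 hashes to 7; 7,8 taken => place at 11.
860 hashes to 9; slot 9 is free => place at 9.
236 hashes to 9; 9 taken => place at 10.
561 hashes to 9; 9,10 taken => place at 0.
Table: [561, -, -, -, -, -, -, 664, 729, 860, 236, 976, -]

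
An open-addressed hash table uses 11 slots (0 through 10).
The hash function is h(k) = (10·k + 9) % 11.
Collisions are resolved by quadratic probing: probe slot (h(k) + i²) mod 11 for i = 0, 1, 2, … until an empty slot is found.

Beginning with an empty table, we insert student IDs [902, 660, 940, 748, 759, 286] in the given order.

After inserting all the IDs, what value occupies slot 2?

748

902: h=9 => slot 9
660: h=9, probe 9,10 => slot 10
940: h=4 => slot 4
748: h=9, probe 9,10,2 => slot 2
759: h=9, probe 9,10,2,7 => slot 7
286: h=9, probe 9,10,2,7,3 => slot 3
Table: [-, -, 748, 286, 940, -, -, 759, -, 902, 660]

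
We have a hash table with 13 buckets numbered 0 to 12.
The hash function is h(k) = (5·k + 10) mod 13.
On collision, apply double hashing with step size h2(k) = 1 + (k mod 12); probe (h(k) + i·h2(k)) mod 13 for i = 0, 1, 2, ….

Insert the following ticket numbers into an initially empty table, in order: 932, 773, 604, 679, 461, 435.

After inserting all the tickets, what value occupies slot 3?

932 hashes to 3; slot 3 is free -> place at 3.
773 hashes to 1; slot 1 is free -> place at 1.
604 hashes to 1, h2=5; 1 taken -> place at 6.
679 hashes to 12; slot 12 is free -> place at 12.
461 hashes to 1, h2=6; 1 taken -> place at 7.
435 hashes to 1, h2=4; 1 taken -> place at 5.
Table: [., 773, ., 932, ., 435, 604, 461, ., ., ., ., 679]

932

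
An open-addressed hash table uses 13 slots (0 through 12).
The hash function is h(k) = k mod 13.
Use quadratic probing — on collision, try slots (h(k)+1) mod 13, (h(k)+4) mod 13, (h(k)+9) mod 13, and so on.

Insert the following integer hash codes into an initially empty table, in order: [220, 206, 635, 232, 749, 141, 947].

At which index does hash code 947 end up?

10

220: h=12 => slot 12
206: h=11 => slot 11
635: h=11, probe 11,12,2 => slot 2
232: h=11, probe 11,12,2,7 => slot 7
749: h=8 => slot 8
141: h=11, probe 11,12,2,7,1 => slot 1
947: h=11, probe 11,12,2,7,1,10 => slot 10
Table: [—, 141, 635, —, —, —, —, 232, 749, —, 947, 206, 220]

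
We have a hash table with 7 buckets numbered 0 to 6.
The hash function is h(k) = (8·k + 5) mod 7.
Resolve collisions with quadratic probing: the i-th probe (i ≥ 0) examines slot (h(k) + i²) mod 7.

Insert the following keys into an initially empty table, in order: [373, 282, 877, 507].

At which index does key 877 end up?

373: h=0 => slot 0
282: h=0, probe 0,1 => slot 1
877: h=0, probe 0,1,4 => slot 4
507: h=1, probe 1,2 => slot 2
Table: [373, 282, 507, ∅, 877, ∅, ∅]

4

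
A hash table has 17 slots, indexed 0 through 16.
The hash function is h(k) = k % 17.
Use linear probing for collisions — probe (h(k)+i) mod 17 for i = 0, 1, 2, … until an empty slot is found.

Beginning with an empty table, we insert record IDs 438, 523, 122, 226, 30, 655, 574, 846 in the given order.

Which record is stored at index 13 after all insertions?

438

438: h=13 → slot 13
523: h=13, probe 13,14 → slot 14
122: h=3 → slot 3
226: h=5 → slot 5
30: h=13, probe 13,14,15 → slot 15
655: h=9 → slot 9
574: h=13, probe 13,14,15,16 → slot 16
846: h=13, probe 13,14,15,16,0 → slot 0
Table: [846, -, -, 122, -, 226, -, -, -, 655, -, -, -, 438, 523, 30, 574]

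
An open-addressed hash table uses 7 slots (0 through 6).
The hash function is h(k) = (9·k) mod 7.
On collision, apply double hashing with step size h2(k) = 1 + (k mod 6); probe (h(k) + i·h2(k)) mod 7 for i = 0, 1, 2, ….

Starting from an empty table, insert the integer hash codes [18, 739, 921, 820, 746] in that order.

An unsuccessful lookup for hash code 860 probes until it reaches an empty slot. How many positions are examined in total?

4

18 hashes to 1; slot 1 is free → place at 1.
739 hashes to 1, h2=2; 1 taken → place at 3.
921 hashes to 1, h2=4; 1 taken → place at 5.
820 hashes to 2; slot 2 is free → place at 2.
746 hashes to 1, h2=3; 1 taken → place at 4.
Table: [∅, 18, 820, 739, 746, 921, ∅]
Lookup 860: h=5, h2=3, probe 5,1,4,0 → slot 0 empty, not found.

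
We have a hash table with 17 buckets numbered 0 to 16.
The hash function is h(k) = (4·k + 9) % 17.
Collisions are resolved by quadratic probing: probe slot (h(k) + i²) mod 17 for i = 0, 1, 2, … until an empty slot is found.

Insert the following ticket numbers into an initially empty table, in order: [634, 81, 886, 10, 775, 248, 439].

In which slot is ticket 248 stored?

2

634: h=12 => slot 12
81: h=10 => slot 10
886: h=0 => slot 0
10: h=15 => slot 15
775: h=15, probe 15,16 => slot 16
248: h=15, probe 15,16,2 => slot 2
439: h=14 => slot 14
Table: [886, _, 248, _, _, _, _, _, _, _, 81, _, 634, _, 439, 10, 775]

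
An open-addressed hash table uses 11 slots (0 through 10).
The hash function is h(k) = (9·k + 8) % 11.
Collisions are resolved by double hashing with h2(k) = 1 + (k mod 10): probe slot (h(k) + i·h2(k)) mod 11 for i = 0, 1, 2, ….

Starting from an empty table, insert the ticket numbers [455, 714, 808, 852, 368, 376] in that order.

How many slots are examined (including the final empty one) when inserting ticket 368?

455 hashes to 0; slot 0 is free → place at 0.
714 hashes to 10; slot 10 is free → place at 10.
808 hashes to 9; slot 9 is free → place at 9.
852 hashes to 9, h2=3; 9 taken → place at 1.
368 hashes to 9, h2=9; 9 taken → place at 7.
376 hashes to 4; slot 4 is free → place at 4.
Table: [455, 852, —, —, 376, —, —, 368, —, 808, 714]

2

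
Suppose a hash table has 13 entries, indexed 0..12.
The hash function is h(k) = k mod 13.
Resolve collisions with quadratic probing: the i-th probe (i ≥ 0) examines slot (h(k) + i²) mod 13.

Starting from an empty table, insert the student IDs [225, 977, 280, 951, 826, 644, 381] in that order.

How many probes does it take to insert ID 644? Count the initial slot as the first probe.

225: h=4 → slot 4
977: h=2 → slot 2
280: h=7 → slot 7
951: h=2, probe 2,3 → slot 3
826: h=7, probe 7,8 → slot 8
644: h=7, probe 7,8,11 → slot 11
381: h=4, probe 4,5 → slot 5
Table: [-, -, 977, 951, 225, 381, -, 280, 826, -, -, 644, -]

3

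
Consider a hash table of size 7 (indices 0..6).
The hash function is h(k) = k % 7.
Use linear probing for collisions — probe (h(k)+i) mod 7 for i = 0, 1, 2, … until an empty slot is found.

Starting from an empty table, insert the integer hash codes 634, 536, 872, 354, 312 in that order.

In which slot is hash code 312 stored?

1

Insert 634: h=4, slot 4 empty → index 4.
Insert 536: h=4, slot 4 occupied → index 5.
Insert 872: h=4, slots 4,5 occupied → index 6.
Insert 354: h=4, slots 4,5,6 occupied → index 0.
Insert 312: h=4, slots 4,5,6,0 occupied → index 1.
Table: [354, 312, ., ., 634, 536, 872]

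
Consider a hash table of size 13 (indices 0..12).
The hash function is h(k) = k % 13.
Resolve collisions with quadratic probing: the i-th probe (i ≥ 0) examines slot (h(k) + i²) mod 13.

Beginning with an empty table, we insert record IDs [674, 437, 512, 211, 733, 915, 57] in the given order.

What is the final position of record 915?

674: h=11 → slot 11
437: h=8 → slot 8
512: h=5 → slot 5
211: h=3 → slot 3
733: h=5, probe 5,6 → slot 6
915: h=5, probe 5,6,9 → slot 9
57: h=5, probe 5,6,9,1 → slot 1
Table: [_, 57, _, 211, _, 512, 733, _, 437, 915, _, 674, _]

9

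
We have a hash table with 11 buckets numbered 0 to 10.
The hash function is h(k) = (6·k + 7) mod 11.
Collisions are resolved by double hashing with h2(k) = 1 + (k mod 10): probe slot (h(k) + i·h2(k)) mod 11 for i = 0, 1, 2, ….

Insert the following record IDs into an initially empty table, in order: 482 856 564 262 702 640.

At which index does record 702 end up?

1

482 hashes to 6; slot 6 is free -> place at 6.
856 hashes to 6, h2=7; 6 taken -> place at 2.
564 hashes to 3; slot 3 is free -> place at 3.
262 hashes to 6, h2=3; 6 taken -> place at 9.
702 hashes to 6, h2=3; 6,9 taken -> place at 1.
640 hashes to 8; slot 8 is free -> place at 8.
Table: [., 702, 856, 564, ., ., 482, ., 640, 262, .]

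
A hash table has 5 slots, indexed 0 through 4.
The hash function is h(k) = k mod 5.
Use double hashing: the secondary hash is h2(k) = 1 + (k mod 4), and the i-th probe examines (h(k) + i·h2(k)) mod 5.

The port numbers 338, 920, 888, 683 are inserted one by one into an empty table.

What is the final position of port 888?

4

338: h=3 => slot 3
920: h=0 => slot 0
888: h=3, h2=1, probe 3,4 => slot 4
683: h=3, h2=4, probe 3,2 => slot 2
Table: [920, _, 683, 338, 888]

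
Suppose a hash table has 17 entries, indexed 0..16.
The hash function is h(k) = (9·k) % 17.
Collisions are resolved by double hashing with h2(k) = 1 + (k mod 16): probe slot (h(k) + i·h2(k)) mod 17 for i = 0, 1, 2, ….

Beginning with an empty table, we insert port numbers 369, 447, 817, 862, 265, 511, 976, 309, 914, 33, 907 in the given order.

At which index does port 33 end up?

369 hashes to 6; slot 6 is free → place at 6.
447 hashes to 11; slot 11 is free → place at 11.
817 hashes to 9; slot 9 is free → place at 9.
862 hashes to 6, h2=15; 6 taken → place at 4.
265 hashes to 5; slot 5 is free → place at 5.
511 hashes to 9, h2=16; 9 taken → place at 8.
976 hashes to 12; slot 12 is free → place at 12.
309 hashes to 10; slot 10 is free → place at 10.
914 hashes to 15; slot 15 is free → place at 15.
33 hashes to 8, h2=2; 8,10,12 taken → place at 14.
907 hashes to 3; slot 3 is free → place at 3.
Table: [—, —, —, 907, 862, 265, 369, —, 511, 817, 309, 447, 976, —, 33, 914, —]

14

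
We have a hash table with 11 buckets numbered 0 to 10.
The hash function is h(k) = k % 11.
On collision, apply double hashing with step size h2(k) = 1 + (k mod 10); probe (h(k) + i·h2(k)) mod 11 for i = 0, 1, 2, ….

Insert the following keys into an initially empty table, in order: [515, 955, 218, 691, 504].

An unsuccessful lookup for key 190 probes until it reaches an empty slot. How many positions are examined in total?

3

Insert 515: h=9, slot 9 empty => index 9.
Insert 955: h=9, h2=6, slot 9 occupied => index 4.
Insert 218: h=9, h2=9, slot 9 occupied => index 7.
Insert 691: h=9, h2=2, slot 9 occupied => index 0.
Insert 504: h=9, h2=5, slot 9 occupied => index 3.
Table: [691, ., ., 504, 955, ., ., 218, ., 515, .]
Lookup 190: h=3, h2=1, probe 3,4,5 → slot 5 empty, not found.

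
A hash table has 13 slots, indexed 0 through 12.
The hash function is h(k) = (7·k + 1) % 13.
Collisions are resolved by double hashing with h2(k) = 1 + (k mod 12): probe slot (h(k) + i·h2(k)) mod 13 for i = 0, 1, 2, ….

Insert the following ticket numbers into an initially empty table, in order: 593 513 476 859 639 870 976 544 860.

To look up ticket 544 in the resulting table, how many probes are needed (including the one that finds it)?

3

593: h=5 → slot 5
513: h=4 → slot 4
476: h=5, h2=9, probe 5,1 → slot 1
859: h=8 → slot 8
639: h=2 → slot 2
870: h=7 → slot 7
976: h=8, h2=5, probe 8,0 → slot 0
544: h=0, h2=5, probe 0,5,10 → slot 10
860: h=2, h2=9, probe 2,11 → slot 11
Table: [976, 476, 639, —, 513, 593, —, 870, 859, —, 544, 860, —]
Lookup 544: h=0, h2=5, probe 0,5,10 → found at 10.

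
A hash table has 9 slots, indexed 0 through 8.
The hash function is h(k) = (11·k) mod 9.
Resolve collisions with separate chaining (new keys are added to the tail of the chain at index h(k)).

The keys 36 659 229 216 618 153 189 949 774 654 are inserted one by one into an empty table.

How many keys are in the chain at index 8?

Insert 36: h=0, bucket 0 empty → new chain.
Insert 659: h=4, bucket 4 empty → new chain.
Insert 229: h=8, bucket 8 empty → new chain.
Insert 216: h=0, bucket 0 nonempty → append to chain.
Insert 618: h=3, bucket 3 empty → new chain.
Insert 153: h=0, bucket 0 nonempty → append to chain.
Insert 189: h=0, bucket 0 nonempty → append to chain.
Insert 949: h=8, bucket 8 nonempty → append to chain.
Insert 774: h=0, bucket 0 nonempty → append to chain.
Insert 654: h=3, bucket 3 nonempty → append to chain.
Final buckets:
0: 36 -> 216 -> 153 -> 189 -> 774
1: _
2: _
3: 618 -> 654
4: 659
5: _
6: _
7: _
8: 229 -> 949

2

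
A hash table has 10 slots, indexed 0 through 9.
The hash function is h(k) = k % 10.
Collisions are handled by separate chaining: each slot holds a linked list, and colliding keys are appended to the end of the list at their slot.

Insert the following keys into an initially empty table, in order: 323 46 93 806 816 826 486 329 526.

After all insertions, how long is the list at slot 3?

2

323 → bucket 3
46 → bucket 6
93 → bucket 3 (collision)
806 → bucket 6 (collision)
816 → bucket 6 (collision)
826 → bucket 6 (collision)
486 → bucket 6 (collision)
329 → bucket 9
526 → bucket 6 (collision)
Final buckets:
0: —
1: —
2: —
3: 323 -> 93
4: —
5: —
6: 46 -> 806 -> 816 -> 826 -> 486 -> 526
7: —
8: —
9: 329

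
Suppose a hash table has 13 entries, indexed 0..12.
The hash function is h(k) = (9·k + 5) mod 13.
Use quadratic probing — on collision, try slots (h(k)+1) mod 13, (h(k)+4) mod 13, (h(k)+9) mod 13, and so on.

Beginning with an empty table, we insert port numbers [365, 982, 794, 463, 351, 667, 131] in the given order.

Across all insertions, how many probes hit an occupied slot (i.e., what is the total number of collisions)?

Insert 365: h=1, slot 1 empty → index 1.
Insert 982: h=3, slot 3 empty → index 3.
Insert 794: h=1, slot 1 occupied → index 2.
Insert 463: h=12, slot 12 empty → index 12.
Insert 351: h=5, slot 5 empty → index 5.
Insert 667: h=2, slots 2,3 occupied → index 6.
Insert 131: h=1, slots 1,2,5 occupied → index 10.
Table: [-, 365, 794, 982, -, 351, 667, -, -, -, 131, -, 463]

6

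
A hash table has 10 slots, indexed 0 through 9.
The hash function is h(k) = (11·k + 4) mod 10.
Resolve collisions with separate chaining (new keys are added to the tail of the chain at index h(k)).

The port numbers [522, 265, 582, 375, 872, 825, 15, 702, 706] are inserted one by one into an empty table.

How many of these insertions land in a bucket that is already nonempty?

6

522 -> bucket 6
265 -> bucket 9
582 -> bucket 6 (collision)
375 -> bucket 9 (collision)
872 -> bucket 6 (collision)
825 -> bucket 9 (collision)
15 -> bucket 9 (collision)
702 -> bucket 6 (collision)
706 -> bucket 0
Final buckets:
0: 706
1: —
2: —
3: —
4: —
5: —
6: 522 -> 582 -> 872 -> 702
7: —
8: —
9: 265 -> 375 -> 825 -> 15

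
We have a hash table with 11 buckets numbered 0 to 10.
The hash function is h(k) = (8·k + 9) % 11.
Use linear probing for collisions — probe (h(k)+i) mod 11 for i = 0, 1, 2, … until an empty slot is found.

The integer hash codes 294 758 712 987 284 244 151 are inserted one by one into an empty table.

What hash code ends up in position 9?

987

294: h=7 → slot 7
758: h=1 → slot 1
712: h=7, probe 7,8 → slot 8
987: h=7, probe 7,8,9 → slot 9
284: h=4 → slot 4
244: h=3 → slot 3
151: h=7, probe 7,8,9,10 → slot 10
Table: [., 758, ., 244, 284, ., ., 294, 712, 987, 151]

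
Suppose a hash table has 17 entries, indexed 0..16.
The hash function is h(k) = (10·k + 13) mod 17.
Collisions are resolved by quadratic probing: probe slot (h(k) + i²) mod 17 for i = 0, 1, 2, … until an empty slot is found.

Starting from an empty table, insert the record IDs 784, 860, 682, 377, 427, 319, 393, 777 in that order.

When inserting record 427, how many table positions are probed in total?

3

784 hashes to 16; slot 16 is free => place at 16.
860 hashes to 11; slot 11 is free => place at 11.
682 hashes to 16; 16 taken => place at 0.
377 hashes to 9; slot 9 is free => place at 9.
427 hashes to 16; 16,0 taken => place at 3.
319 hashes to 7; slot 7 is free => place at 7.
393 hashes to 16; 16,0,3 taken => place at 8.
777 hashes to 14; slot 14 is free => place at 14.
Table: [682, ., ., 427, ., ., ., 319, 393, 377, ., 860, ., ., 777, ., 784]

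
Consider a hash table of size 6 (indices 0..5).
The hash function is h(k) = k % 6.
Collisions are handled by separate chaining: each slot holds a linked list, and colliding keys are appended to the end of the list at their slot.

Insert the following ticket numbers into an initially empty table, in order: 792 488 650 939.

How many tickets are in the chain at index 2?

2

792 → bucket 0
488 → bucket 2
650 → bucket 2 (collision)
939 → bucket 3
Final buckets:
0: 792
1: .
2: 488 -> 650
3: 939
4: .
5: .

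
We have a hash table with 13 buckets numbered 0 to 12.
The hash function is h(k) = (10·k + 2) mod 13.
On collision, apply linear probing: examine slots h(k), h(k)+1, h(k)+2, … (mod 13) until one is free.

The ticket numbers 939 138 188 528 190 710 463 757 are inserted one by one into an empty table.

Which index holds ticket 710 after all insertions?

8

939 hashes to 6; slot 6 is free -> place at 6.
138 hashes to 4; slot 4 is free -> place at 4.
188 hashes to 10; slot 10 is free -> place at 10.
528 hashes to 4; 4 taken -> place at 5.
190 hashes to 4; 4,5,6 taken -> place at 7.
710 hashes to 4; 4,5,6,7 taken -> place at 8.
463 hashes to 4; 4,5,6,7,8 taken -> place at 9.
757 hashes to 6; 6,7,8,9,10 taken -> place at 11.
Table: [∅, ∅, ∅, ∅, 138, 528, 939, 190, 710, 463, 188, 757, ∅]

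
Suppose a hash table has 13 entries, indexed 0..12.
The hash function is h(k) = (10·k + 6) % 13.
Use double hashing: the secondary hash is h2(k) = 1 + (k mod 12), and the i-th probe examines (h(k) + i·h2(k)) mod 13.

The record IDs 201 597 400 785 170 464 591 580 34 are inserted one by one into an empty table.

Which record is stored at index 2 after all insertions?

400

Insert 201: h=1, slot 1 empty → index 1.
Insert 597: h=9, slot 9 empty → index 9.
Insert 400: h=2, slot 2 empty → index 2.
Insert 785: h=4, slot 4 empty → index 4.
Insert 170: h=3, slot 3 empty → index 3.
Insert 464: h=5, slot 5 empty → index 5.
Insert 591: h=1, h2=4, slots 1,5,9 occupied → index 0.
Insert 580: h=8, slot 8 empty → index 8.
Insert 34: h=8, h2=11, slot 8 occupied → index 6.
Table: [591, 201, 400, 170, 785, 464, 34, -, 580, 597, -, -, -]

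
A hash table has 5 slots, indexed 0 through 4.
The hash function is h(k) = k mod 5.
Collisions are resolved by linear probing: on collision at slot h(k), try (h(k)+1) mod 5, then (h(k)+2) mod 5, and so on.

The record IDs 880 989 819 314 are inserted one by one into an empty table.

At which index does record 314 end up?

2

880 hashes to 0; slot 0 is free -> place at 0.
989 hashes to 4; slot 4 is free -> place at 4.
819 hashes to 4; 4,0 taken -> place at 1.
314 hashes to 4; 4,0,1 taken -> place at 2.
Table: [880, 819, 314, -, 989]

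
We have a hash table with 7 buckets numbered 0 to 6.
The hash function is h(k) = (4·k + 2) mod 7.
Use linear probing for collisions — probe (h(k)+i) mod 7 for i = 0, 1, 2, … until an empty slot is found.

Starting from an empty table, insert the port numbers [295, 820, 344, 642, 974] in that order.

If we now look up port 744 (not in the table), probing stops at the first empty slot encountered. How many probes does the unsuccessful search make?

2

Insert 295: h=6, slot 6 empty → index 6.
Insert 820: h=6, slot 6 occupied → index 0.
Insert 344: h=6, slots 6,0 occupied → index 1.
Insert 642: h=1, slot 1 occupied → index 2.
Insert 974: h=6, slots 6,0,1,2 occupied → index 3.
Table: [820, 344, 642, 974, —, —, 295]
Lookup 744: h=3, probe 3,4 → slot 4 empty, not found.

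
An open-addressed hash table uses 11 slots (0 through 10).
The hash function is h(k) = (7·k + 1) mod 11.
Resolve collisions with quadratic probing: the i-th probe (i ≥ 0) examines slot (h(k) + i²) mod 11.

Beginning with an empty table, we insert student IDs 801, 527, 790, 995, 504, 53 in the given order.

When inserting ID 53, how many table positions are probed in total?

4

Insert 801: h=9, slot 9 empty -> index 9.
Insert 527: h=5, slot 5 empty -> index 5.
Insert 790: h=9, slot 9 occupied -> index 10.
Insert 995: h=3, slot 3 empty -> index 3.
Insert 504: h=9, slots 9,10 occupied -> index 2.
Insert 53: h=9, slots 9,10,2 occupied -> index 7.
Table: [-, -, 504, 995, -, 527, -, 53, -, 801, 790]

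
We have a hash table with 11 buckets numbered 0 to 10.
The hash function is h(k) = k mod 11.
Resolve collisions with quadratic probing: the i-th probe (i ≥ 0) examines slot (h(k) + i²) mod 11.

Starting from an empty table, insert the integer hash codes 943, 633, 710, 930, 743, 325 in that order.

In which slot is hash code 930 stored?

10

943 hashes to 8; slot 8 is free → place at 8.
633 hashes to 6; slot 6 is free → place at 6.
710 hashes to 6; 6 taken → place at 7.
930 hashes to 6; 6,7 taken → place at 10.
743 hashes to 6; 6,7,10 taken → place at 4.
325 hashes to 6; 6,7,10,4 taken → place at 0.
Table: [325, _, _, _, 743, _, 633, 710, 943, _, 930]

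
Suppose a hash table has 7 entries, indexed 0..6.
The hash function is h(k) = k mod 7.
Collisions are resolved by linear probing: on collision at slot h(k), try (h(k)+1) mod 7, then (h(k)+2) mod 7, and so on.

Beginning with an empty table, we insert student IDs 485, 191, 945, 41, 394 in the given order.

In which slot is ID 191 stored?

Insert 485: h=2, slot 2 empty => index 2.
Insert 191: h=2, slot 2 occupied => index 3.
Insert 945: h=0, slot 0 empty => index 0.
Insert 41: h=6, slot 6 empty => index 6.
Insert 394: h=2, slots 2,3 occupied => index 4.
Table: [945, —, 485, 191, 394, —, 41]

3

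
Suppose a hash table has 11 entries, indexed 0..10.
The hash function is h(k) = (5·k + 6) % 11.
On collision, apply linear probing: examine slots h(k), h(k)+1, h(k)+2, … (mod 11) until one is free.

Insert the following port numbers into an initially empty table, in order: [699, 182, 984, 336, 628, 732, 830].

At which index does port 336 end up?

5

699: h=3 -> slot 3
182: h=3, probe 3,4 -> slot 4
984: h=9 -> slot 9
336: h=3, probe 3,4,5 -> slot 5
628: h=0 -> slot 0
732: h=3, probe 3,4,5,6 -> slot 6
830: h=9, probe 9,10 -> slot 10
Table: [628, -, -, 699, 182, 336, 732, -, -, 984, 830]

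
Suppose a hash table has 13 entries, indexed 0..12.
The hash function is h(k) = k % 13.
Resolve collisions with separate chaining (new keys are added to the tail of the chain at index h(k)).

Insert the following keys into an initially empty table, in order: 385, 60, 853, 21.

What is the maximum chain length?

4

Insert 385: h=8, bucket 8 empty → new chain.
Insert 60: h=8, bucket 8 nonempty → append to chain.
Insert 853: h=8, bucket 8 nonempty → append to chain.
Insert 21: h=8, bucket 8 nonempty → append to chain.
Final buckets:
0: —
1: —
2: —
3: —
4: —
5: —
6: —
7: —
8: 385 -> 60 -> 853 -> 21
9: —
10: —
11: —
12: —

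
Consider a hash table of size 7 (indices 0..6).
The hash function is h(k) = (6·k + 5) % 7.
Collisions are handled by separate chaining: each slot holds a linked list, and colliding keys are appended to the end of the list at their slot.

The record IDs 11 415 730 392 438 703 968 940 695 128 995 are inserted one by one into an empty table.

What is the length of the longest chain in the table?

6

11 -> bucket 1
415 -> bucket 3
730 -> bucket 3 (collision)
392 -> bucket 5
438 -> bucket 1 (collision)
703 -> bucket 2
968 -> bucket 3 (collision)
940 -> bucket 3 (collision)
695 -> bucket 3 (collision)
128 -> bucket 3 (collision)
995 -> bucket 4
Final buckets:
0: —
1: 11 -> 438
2: 703
3: 415 -> 730 -> 968 -> 940 -> 695 -> 128
4: 995
5: 392
6: —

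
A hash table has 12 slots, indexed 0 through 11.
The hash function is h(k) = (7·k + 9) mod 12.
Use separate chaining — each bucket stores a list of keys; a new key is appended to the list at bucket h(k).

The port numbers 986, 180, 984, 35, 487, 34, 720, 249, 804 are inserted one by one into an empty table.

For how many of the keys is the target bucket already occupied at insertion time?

986 -> bucket 11
180 -> bucket 9
984 -> bucket 9 (collision)
35 -> bucket 2
487 -> bucket 10
34 -> bucket 7
720 -> bucket 9 (collision)
249 -> bucket 0
804 -> bucket 9 (collision)
Final buckets:
0: 249
1: —
2: 35
3: —
4: —
5: —
6: —
7: 34
8: —
9: 180 -> 984 -> 720 -> 804
10: 487
11: 986

3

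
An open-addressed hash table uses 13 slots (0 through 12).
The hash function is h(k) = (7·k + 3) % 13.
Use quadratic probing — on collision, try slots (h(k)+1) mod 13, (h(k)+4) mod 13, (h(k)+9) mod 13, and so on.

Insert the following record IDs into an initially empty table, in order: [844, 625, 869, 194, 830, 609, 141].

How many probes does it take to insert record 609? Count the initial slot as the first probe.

3

Insert 844: h=9, slot 9 empty => index 9.
Insert 625: h=10, slot 10 empty => index 10.
Insert 869: h=2, slot 2 empty => index 2.
Insert 194: h=9, slots 9,10 occupied => index 0.
Insert 830: h=2, slot 2 occupied => index 3.
Insert 609: h=2, slots 2,3 occupied => index 6.
Insert 141: h=2, slots 2,3,6 occupied => index 11.
Table: [194, ., 869, 830, ., ., 609, ., ., 844, 625, 141, .]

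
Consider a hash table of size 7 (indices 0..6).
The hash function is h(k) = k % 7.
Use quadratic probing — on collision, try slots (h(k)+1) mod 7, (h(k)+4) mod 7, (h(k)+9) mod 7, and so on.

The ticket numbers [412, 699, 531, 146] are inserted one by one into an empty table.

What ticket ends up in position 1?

146

Insert 412: h=6, slot 6 empty => index 6.
Insert 699: h=6, slot 6 occupied => index 0.
Insert 531: h=6, slots 6,0 occupied => index 3.
Insert 146: h=6, slots 6,0,3 occupied => index 1.
Table: [699, 146, _, 531, _, _, 412]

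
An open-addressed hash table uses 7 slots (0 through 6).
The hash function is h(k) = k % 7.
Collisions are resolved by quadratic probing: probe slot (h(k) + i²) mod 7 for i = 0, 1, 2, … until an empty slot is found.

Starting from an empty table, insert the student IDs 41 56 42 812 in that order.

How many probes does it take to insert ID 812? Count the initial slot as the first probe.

41 hashes to 6; slot 6 is free → place at 6.
56 hashes to 0; slot 0 is free → place at 0.
42 hashes to 0; 0 taken → place at 1.
812 hashes to 0; 0,1 taken → place at 4.
Table: [56, 42, _, _, 812, _, 41]

3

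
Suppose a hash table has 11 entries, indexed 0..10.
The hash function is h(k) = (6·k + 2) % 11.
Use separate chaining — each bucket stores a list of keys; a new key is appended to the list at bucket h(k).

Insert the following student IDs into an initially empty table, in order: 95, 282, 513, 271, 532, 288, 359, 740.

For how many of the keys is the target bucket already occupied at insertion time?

4

Insert 95: h=0, bucket 0 empty -> new chain.
Insert 282: h=0, bucket 0 nonempty -> append to chain.
Insert 513: h=0, bucket 0 nonempty -> append to chain.
Insert 271: h=0, bucket 0 nonempty -> append to chain.
Insert 532: h=4, bucket 4 empty -> new chain.
Insert 288: h=3, bucket 3 empty -> new chain.
Insert 359: h=0, bucket 0 nonempty -> append to chain.
Insert 740: h=9, bucket 9 empty -> new chain.
Final buckets:
0: 95 -> 282 -> 513 -> 271 -> 359
1: ∅
2: ∅
3: 288
4: 532
5: ∅
6: ∅
7: ∅
8: ∅
9: 740
10: ∅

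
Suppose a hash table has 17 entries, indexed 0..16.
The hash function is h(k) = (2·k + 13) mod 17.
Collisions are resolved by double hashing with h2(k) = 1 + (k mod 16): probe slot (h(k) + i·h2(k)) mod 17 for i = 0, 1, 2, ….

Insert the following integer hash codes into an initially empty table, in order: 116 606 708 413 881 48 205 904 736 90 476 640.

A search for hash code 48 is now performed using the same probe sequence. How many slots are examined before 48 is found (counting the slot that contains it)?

Insert 116: h=7, slot 7 empty -> index 7.
Insert 606: h=1, slot 1 empty -> index 1.
Insert 708: h=1, h2=5, slot 1 occupied -> index 6.
Insert 413: h=6, h2=14, slot 6 occupied -> index 3.
Insert 881: h=7, h2=2, slot 7 occupied -> index 9.
Insert 48: h=7, h2=1, slot 7 occupied -> index 8.
Insert 205: h=15, slot 15 empty -> index 15.
Insert 904: h=2, slot 2 empty -> index 2.
Insert 736: h=6, h2=1, slots 6,7,8,9 occupied -> index 10.
Insert 90: h=6, h2=11, slot 6 occupied -> index 0.
Insert 476: h=13, slot 13 empty -> index 13.
Insert 640: h=1, h2=1, slots 1,2,3 occupied -> index 4.
Table: [90, 606, 904, 413, 640, —, 708, 116, 48, 881, 736, —, —, 476, —, 205, —]
Lookup 48: h=7, h2=1, probe 7,8 → found at 8.

2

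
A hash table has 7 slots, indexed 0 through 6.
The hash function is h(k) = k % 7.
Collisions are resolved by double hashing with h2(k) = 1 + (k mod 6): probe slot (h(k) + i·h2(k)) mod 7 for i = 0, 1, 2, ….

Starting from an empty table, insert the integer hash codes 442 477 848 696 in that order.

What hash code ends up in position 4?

Insert 442: h=1, slot 1 empty -> index 1.
Insert 477: h=1, h2=4, slot 1 occupied -> index 5.
Insert 848: h=1, h2=3, slot 1 occupied -> index 4.
Insert 696: h=3, slot 3 empty -> index 3.
Table: [_, 442, _, 696, 848, 477, _]

848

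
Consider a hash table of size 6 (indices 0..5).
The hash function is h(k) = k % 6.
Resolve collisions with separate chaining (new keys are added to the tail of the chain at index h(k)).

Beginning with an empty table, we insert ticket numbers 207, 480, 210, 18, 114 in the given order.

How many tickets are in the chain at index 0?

Insert 207: h=3, bucket 3 empty → new chain.
Insert 480: h=0, bucket 0 empty → new chain.
Insert 210: h=0, bucket 0 nonempty → append to chain.
Insert 18: h=0, bucket 0 nonempty → append to chain.
Insert 114: h=0, bucket 0 nonempty → append to chain.
Final buckets:
0: 480 -> 210 -> 18 -> 114
1: .
2: .
3: 207
4: .
5: .

4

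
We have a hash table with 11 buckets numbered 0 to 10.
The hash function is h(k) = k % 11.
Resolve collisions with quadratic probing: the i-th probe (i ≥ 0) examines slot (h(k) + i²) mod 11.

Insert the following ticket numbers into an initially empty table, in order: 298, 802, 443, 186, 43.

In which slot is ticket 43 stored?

8

298: h=1 -> slot 1
802: h=10 -> slot 10
443: h=3 -> slot 3
186: h=10, probe 10,0 -> slot 0
43: h=10, probe 10,0,3,8 -> slot 8
Table: [186, 298, ∅, 443, ∅, ∅, ∅, ∅, 43, ∅, 802]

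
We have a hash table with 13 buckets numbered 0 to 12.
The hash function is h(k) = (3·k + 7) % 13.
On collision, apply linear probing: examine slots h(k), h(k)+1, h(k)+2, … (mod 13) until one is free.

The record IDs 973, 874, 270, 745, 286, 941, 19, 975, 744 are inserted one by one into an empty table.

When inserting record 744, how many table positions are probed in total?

2

973 hashes to 1; slot 1 is free → place at 1.
874 hashes to 3; slot 3 is free → place at 3.
270 hashes to 11; slot 11 is free → place at 11.
745 hashes to 6; slot 6 is free → place at 6.
286 hashes to 7; slot 7 is free → place at 7.
941 hashes to 9; slot 9 is free → place at 9.
19 hashes to 12; slot 12 is free → place at 12.
975 hashes to 7; 7 taken → place at 8.
744 hashes to 3; 3 taken → place at 4.
Table: [., 973, ., 874, 744, ., 745, 286, 975, 941, ., 270, 19]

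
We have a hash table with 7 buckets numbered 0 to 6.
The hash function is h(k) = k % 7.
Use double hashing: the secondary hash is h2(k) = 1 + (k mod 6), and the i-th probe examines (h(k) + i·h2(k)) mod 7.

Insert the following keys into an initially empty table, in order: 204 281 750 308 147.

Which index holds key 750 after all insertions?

2

204 hashes to 1; slot 1 is free → place at 1.
281 hashes to 1, h2=6; 1 taken → place at 0.
750 hashes to 1, h2=1; 1 taken → place at 2.
308 hashes to 0, h2=3; 0 taken → place at 3.
147 hashes to 0, h2=4; 0 taken → place at 4.
Table: [281, 204, 750, 308, 147, ∅, ∅]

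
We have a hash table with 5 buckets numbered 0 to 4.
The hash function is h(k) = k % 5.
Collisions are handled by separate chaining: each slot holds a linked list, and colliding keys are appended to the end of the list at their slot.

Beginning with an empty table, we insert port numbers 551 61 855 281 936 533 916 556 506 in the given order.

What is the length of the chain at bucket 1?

Insert 551: h=1, bucket 1 empty -> new chain.
Insert 61: h=1, bucket 1 nonempty -> append to chain.
Insert 855: h=0, bucket 0 empty -> new chain.
Insert 281: h=1, bucket 1 nonempty -> append to chain.
Insert 936: h=1, bucket 1 nonempty -> append to chain.
Insert 533: h=3, bucket 3 empty -> new chain.
Insert 916: h=1, bucket 1 nonempty -> append to chain.
Insert 556: h=1, bucket 1 nonempty -> append to chain.
Insert 506: h=1, bucket 1 nonempty -> append to chain.
Final buckets:
0: 855
1: 551 -> 61 -> 281 -> 936 -> 916 -> 556 -> 506
2: .
3: 533
4: .

7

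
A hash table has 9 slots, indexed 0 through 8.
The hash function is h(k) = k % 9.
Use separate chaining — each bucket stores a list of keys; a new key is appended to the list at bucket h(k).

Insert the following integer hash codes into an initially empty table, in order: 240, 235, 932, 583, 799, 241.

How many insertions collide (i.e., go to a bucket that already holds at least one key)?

2

Insert 240: h=6, bucket 6 empty → new chain.
Insert 235: h=1, bucket 1 empty → new chain.
Insert 932: h=5, bucket 5 empty → new chain.
Insert 583: h=7, bucket 7 empty → new chain.
Insert 799: h=7, bucket 7 nonempty → append to chain.
Insert 241: h=7, bucket 7 nonempty → append to chain.
Final buckets:
0: -
1: 235
2: -
3: -
4: -
5: 932
6: 240
7: 583 -> 799 -> 241
8: -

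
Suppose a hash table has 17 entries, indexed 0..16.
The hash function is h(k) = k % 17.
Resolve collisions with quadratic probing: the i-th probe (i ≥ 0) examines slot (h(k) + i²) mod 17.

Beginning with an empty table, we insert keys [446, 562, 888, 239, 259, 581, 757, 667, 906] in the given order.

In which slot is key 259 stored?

8

446: h=4 → slot 4
562: h=1 → slot 1
888: h=4, probe 4,5 → slot 5
239: h=1, probe 1,2 → slot 2
259: h=4, probe 4,5,8 → slot 8
581: h=3 → slot 3
757: h=9 → slot 9
667: h=4, probe 4,5,8,13 → slot 13
906: h=5, probe 5,6 → slot 6
Table: [_, 562, 239, 581, 446, 888, 906, _, 259, 757, _, _, _, 667, _, _, _]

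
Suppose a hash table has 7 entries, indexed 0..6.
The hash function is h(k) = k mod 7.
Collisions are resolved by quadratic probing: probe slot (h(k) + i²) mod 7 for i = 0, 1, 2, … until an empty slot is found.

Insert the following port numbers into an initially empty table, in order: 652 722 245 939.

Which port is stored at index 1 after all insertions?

652 hashes to 1; slot 1 is free → place at 1.
722 hashes to 1; 1 taken → place at 2.
245 hashes to 0; slot 0 is free → place at 0.
939 hashes to 1; 1,2 taken → place at 5.
Table: [245, 652, 722, -, -, 939, -]

652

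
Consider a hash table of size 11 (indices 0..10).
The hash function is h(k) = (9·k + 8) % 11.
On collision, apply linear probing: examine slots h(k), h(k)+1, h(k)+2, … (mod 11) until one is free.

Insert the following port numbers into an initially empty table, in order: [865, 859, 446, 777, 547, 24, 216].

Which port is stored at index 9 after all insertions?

216

865 hashes to 5; slot 5 is free => place at 5.
859 hashes to 6; slot 6 is free => place at 6.
446 hashes to 7; slot 7 is free => place at 7.
777 hashes to 5; 5,6,7 taken => place at 8.
547 hashes to 3; slot 3 is free => place at 3.
24 hashes to 4; slot 4 is free => place at 4.
216 hashes to 5; 5,6,7,8 taken => place at 9.
Table: [_, _, _, 547, 24, 865, 859, 446, 777, 216, _]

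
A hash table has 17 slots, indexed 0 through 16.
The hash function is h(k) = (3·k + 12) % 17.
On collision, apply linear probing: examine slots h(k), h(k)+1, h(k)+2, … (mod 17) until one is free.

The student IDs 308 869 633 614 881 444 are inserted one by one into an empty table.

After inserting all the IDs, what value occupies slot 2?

308: h=1 -> slot 1
869: h=1, probe 1,2 -> slot 2
633: h=7 -> slot 7
614: h=1, probe 1,2,3 -> slot 3
881: h=3, probe 3,4 -> slot 4
444: h=1, probe 1,2,3,4,5 -> slot 5
Table: [-, 308, 869, 614, 881, 444, -, 633, -, -, -, -, -, -, -, -, -]

869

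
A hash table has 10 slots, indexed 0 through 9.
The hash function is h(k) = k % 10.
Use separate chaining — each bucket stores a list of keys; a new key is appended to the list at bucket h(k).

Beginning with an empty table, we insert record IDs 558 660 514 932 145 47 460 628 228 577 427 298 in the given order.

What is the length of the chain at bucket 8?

558 → bucket 8
660 → bucket 0
514 → bucket 4
932 → bucket 2
145 → bucket 5
47 → bucket 7
460 → bucket 0 (collision)
628 → bucket 8 (collision)
228 → bucket 8 (collision)
577 → bucket 7 (collision)
427 → bucket 7 (collision)
298 → bucket 8 (collision)
Final buckets:
0: 660 -> 460
1: —
2: 932
3: —
4: 514
5: 145
6: —
7: 47 -> 577 -> 427
8: 558 -> 628 -> 228 -> 298
9: —

4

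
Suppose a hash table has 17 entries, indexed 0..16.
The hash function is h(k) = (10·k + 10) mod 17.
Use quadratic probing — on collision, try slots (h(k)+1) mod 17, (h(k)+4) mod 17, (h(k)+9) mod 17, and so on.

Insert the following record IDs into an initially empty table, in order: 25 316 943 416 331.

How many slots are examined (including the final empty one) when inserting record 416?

3

25: h=5 → slot 5
316: h=8 → slot 8
943: h=5, probe 5,6 → slot 6
416: h=5, probe 5,6,9 → slot 9
331: h=5, probe 5,6,9,14 → slot 14
Table: [—, —, —, —, —, 25, 943, —, 316, 416, —, —, —, —, 331, —, —]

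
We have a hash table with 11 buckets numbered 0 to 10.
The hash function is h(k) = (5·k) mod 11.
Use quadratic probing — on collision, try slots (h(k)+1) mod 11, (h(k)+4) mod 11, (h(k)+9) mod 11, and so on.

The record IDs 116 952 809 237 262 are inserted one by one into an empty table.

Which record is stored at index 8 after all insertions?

116 hashes to 8; slot 8 is free => place at 8.
952 hashes to 8; 8 taken => place at 9.
809 hashes to 8; 8,9 taken => place at 1.
237 hashes to 8; 8,9,1 taken => place at 6.
262 hashes to 1; 1 taken => place at 2.
Table: [∅, 809, 262, ∅, ∅, ∅, 237, ∅, 116, 952, ∅]

116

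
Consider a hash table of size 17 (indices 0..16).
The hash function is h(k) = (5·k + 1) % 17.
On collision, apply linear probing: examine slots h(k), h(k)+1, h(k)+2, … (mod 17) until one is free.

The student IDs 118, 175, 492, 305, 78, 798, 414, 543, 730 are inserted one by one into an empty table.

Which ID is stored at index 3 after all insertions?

118: h=13 → slot 13
175: h=9 → slot 9
492: h=13, probe 13,14 → slot 14
305: h=13, probe 13,14,15 → slot 15
78: h=0 → slot 0
798: h=13, probe 13,14,15,16 → slot 16
414: h=14, probe 14,15,16,0,1 → slot 1
543: h=13, probe 13,14,15,16,0,1,2 → slot 2
730: h=13, probe 13,14,15,16,0,1,2,3 → slot 3
Table: [78, 414, 543, 730, _, _, _, _, _, 175, _, _, _, 118, 492, 305, 798]

730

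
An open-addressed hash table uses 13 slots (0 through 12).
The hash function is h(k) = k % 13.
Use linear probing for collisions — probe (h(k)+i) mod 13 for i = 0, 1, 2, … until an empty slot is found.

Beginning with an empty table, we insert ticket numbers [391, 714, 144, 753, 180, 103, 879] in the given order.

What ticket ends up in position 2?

144

391: h=1 => slot 1
714: h=12 => slot 12
144: h=1, probe 1,2 => slot 2
753: h=12, probe 12,0 => slot 0
180: h=11 => slot 11
103: h=12, probe 12,0,1,2,3 => slot 3
879: h=8 => slot 8
Table: [753, 391, 144, 103, —, —, —, —, 879, —, —, 180, 714]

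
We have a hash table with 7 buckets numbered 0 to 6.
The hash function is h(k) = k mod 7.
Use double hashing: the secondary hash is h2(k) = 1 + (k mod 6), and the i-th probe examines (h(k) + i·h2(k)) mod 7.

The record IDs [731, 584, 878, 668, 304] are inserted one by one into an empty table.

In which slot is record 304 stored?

1

Insert 731: h=3, slot 3 empty -> index 3.
Insert 584: h=3, h2=3, slot 3 occupied -> index 6.
Insert 878: h=3, h2=3, slots 3,6 occupied -> index 2.
Insert 668: h=3, h2=3, slots 3,6,2 occupied -> index 5.
Insert 304: h=3, h2=5, slot 3 occupied -> index 1.
Table: [., 304, 878, 731, ., 668, 584]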